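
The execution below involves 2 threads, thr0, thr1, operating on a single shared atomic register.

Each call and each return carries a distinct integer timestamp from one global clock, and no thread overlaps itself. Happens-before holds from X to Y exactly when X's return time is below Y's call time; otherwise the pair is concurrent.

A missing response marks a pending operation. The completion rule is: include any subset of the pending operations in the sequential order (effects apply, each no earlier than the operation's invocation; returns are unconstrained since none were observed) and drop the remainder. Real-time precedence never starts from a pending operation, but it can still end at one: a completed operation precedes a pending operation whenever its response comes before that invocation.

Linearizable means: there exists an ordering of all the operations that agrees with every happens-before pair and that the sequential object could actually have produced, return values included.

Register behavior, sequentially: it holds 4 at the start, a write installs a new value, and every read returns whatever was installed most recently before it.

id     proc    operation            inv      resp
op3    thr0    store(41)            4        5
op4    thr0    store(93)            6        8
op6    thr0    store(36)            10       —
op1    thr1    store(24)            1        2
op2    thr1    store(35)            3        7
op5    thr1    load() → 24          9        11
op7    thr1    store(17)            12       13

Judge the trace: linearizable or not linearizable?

not linearizable

the violation lands at event 11, op5's response at time 11: events 1..10 linearize, events 1..11 do not
real-time-consistent orders of the 5 completed operations: 3 — all fail the atomic register replay
including or dropping the 1 pending operation (op6) in any combination fails
for example op1, op2, op3, op4, op5 (pending dropped) fails at step 5: op5 load() → 24 is not legal there
for example op1, op3, op2, op4, op5 (pending dropped) fails at step 5: op5 load() → 24 is not legal there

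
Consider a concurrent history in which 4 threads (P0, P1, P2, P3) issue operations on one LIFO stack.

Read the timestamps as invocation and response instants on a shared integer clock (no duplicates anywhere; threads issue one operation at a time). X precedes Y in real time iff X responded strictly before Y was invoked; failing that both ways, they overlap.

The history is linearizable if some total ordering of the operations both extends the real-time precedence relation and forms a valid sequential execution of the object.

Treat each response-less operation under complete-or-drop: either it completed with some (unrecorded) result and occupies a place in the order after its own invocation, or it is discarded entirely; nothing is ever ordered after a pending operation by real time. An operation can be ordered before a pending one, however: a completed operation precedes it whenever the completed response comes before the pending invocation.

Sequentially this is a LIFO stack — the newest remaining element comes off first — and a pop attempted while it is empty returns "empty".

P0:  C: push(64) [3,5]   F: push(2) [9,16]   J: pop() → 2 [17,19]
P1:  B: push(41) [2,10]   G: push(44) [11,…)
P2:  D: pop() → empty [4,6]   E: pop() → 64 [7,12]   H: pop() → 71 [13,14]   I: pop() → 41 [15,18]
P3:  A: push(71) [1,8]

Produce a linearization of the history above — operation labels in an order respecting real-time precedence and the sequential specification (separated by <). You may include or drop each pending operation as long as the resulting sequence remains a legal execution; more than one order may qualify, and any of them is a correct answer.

step 1: D pop() → empty — stack <>
step 2: B push(41) — stack <41>
step 3: A push(71) — stack <41,71>
step 4: C push(64) — stack <41,71,64>
step 5: E pop() → 64 — stack <41,71>
step 6: H pop() → 71 — stack <41>
step 7: F push(2) — stack <41,2>
step 8: J pop() → 2 — stack <41>
step 9: I pop() → 41 — stack <>

D < B < A < C < E < H < F < J < I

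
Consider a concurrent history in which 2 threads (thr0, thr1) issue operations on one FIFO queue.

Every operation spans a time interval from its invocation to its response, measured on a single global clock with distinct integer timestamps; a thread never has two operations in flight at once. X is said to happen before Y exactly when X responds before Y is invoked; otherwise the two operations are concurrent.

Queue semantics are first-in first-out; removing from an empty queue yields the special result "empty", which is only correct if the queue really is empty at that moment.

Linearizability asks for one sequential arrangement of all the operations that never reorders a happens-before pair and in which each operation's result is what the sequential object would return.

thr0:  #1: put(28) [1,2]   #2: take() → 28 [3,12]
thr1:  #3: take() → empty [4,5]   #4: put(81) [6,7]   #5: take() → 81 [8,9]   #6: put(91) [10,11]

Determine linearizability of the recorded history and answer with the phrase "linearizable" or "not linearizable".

linearizable

one valid linearization: #1, #2, #3, #4, #5, #6
1. #1 put(28), leaving queue <28>
2. #2 take() → 28, leaving queue <>
3. #3 take() → empty, leaving queue <>
4. #4 put(81), leaving queue <81>
5. #5 take() → 81, leaving queue <>
6. #6 put(91), leaving queue <91>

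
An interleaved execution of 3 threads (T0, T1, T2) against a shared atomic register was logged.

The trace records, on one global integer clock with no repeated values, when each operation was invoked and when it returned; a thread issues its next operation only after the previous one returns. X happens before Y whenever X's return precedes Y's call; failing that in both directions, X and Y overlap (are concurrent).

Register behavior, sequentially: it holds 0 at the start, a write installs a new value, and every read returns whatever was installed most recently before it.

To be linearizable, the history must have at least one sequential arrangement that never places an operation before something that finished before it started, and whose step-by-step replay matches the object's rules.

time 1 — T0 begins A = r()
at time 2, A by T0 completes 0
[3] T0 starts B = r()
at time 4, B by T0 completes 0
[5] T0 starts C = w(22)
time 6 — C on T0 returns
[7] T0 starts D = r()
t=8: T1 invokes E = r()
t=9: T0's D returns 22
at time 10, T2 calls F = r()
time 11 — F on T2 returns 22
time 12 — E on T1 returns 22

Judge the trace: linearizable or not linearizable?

witness order: A, B, C, D, E, F
after step 1 (A r() → 0): value 0
after step 2 (B r() → 0): value 0
after step 3 (C w(22)): value 22
after step 4 (D r() → 22): value 22
after step 5 (E r() → 22): value 22
after step 6 (F r() → 22): value 22

linearizable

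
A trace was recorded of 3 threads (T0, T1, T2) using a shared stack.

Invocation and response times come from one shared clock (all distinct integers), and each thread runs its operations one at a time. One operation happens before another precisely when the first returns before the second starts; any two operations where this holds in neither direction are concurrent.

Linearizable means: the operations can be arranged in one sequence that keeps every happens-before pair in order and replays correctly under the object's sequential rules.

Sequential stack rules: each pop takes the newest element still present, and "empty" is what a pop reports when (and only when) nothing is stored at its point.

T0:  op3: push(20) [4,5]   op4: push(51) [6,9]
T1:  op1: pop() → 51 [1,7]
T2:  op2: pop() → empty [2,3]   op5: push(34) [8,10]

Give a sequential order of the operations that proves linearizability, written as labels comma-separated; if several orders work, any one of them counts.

op2, op3, op4, op1, op5

step 1: op2 pop() → empty — stack <>
step 2: op3 push(20) — stack <20>
step 3: op4 push(51) — stack <20,51>
step 4: op1 pop() → 51 — stack <20>
step 5: op5 push(34) — stack <20,34>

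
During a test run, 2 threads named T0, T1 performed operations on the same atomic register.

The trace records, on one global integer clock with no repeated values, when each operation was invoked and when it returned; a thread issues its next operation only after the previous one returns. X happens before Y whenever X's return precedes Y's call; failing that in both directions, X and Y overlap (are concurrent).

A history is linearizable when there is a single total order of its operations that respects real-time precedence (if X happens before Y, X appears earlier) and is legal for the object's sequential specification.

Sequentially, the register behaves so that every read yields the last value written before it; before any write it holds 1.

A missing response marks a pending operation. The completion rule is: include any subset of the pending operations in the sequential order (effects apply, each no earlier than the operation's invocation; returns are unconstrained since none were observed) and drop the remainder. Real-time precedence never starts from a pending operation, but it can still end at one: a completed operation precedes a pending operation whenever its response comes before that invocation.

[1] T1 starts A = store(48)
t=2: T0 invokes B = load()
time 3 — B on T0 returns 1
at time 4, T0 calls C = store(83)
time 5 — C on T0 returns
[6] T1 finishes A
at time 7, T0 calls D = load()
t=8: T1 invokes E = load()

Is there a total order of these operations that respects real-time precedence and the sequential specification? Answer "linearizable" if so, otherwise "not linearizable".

a witness: B, A, C
after step 1 (B load() → 1): value 1
after step 2 (A store(48)): value 48
after step 3 (C store(83)): value 83

linearizable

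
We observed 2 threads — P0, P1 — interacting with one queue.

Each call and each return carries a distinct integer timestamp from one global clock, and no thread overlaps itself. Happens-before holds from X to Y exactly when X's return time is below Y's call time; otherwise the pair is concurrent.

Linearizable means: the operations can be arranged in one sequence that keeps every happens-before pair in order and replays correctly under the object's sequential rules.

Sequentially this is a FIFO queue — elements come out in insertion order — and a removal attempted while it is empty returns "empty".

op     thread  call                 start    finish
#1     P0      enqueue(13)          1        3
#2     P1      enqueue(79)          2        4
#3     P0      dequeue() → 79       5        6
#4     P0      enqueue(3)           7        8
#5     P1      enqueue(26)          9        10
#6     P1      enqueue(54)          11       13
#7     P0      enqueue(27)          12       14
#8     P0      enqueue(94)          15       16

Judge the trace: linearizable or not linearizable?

one valid linearization: #2, #1, #3, #4, #5, #6, #7, #8
step 1: #2 enqueue(79) — queue <79>
step 2: #1 enqueue(13) — queue <79,13>
step 3: #3 dequeue() → 79 — queue <13>
step 4: #4 enqueue(3) — queue <13,3>
step 5: #5 enqueue(26) — queue <13,3,26>
step 6: #6 enqueue(54) — queue <13,3,26,54>
step 7: #7 enqueue(27) — queue <13,3,26,54,27>
step 8: #8 enqueue(94) — queue <13,3,26,54,27,94>

linearizable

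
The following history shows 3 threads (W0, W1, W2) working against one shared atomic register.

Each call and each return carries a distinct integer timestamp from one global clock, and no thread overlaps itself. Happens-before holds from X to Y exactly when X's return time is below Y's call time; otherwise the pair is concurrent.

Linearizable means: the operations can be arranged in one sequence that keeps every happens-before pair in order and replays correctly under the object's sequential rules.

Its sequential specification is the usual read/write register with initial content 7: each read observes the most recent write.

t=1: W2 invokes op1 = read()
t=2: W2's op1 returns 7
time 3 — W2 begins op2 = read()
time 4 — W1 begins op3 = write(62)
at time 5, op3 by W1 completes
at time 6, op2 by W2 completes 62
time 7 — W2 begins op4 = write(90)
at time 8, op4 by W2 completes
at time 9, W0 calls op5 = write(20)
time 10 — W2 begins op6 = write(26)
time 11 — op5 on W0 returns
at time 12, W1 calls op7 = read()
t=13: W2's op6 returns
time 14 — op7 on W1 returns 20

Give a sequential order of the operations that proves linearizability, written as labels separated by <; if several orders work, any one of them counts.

1. op1 read() → 7, leaving value 7
2. op3 write(62), leaving value 62
3. op2 read() → 62, leaving value 62
4. op4 write(90), leaving value 90
5. op5 write(20), leaving value 20
6. op7 read() → 20, leaving value 20
7. op6 write(26), leaving value 26

op1 < op3 < op2 < op4 < op5 < op7 < op6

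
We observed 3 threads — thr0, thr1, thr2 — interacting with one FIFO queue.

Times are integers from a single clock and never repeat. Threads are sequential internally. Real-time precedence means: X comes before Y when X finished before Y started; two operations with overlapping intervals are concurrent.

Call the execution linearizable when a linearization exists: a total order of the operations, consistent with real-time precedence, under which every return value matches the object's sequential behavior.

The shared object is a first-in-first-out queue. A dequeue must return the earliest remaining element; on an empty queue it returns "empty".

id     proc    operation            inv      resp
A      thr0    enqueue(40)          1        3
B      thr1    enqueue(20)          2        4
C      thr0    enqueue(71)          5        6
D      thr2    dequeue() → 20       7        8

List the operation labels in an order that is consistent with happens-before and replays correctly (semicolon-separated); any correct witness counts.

after step 1 (B enqueue(20)): queue <20>
after step 2 (A enqueue(40)): queue <20,40>
after step 3 (C enqueue(71)): queue <20,40,71>
after step 4 (D dequeue() → 20): queue <40,71>

B; A; C; D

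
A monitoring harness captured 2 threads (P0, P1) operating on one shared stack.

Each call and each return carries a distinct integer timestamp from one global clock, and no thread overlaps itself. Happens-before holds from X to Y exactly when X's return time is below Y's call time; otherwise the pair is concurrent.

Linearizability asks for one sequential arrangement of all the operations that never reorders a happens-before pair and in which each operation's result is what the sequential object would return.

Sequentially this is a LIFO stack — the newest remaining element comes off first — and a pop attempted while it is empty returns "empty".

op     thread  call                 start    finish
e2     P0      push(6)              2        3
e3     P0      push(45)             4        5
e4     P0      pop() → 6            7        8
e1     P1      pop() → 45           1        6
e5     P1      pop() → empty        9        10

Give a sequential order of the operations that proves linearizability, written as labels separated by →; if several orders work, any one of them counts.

e2 → e3 → e1 → e4 → e5

after step 1 (e2 push(6)): stack <6>
after step 2 (e3 push(45)): stack <6,45>
after step 3 (e1 pop() → 45): stack <6>
after step 4 (e4 pop() → 6): stack <>
after step 5 (e5 pop() → empty): stack <>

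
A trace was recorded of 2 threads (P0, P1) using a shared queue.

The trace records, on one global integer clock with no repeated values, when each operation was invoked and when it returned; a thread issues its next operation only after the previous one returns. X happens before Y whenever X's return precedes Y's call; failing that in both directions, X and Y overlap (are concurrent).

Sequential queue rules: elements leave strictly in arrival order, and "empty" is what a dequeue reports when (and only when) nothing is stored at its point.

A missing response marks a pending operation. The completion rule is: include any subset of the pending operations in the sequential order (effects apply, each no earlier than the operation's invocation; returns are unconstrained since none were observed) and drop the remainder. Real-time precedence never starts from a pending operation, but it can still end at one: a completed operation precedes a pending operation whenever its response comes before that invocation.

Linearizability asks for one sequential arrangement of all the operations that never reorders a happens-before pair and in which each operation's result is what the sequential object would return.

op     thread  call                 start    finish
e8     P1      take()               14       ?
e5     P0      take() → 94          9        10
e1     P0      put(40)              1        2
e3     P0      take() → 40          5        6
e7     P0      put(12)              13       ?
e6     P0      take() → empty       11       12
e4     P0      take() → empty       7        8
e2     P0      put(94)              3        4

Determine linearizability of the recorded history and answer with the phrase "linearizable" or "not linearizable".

not linearizable

prefix check: 1..7 passes, 1..8 fails once e4's time-8 response joins
the completed operations (4 total) allow one real-time order; the queue replay rejects it
take e1, e2, e3, e4: step 4 already fails, because e4 take() → empty cannot occur there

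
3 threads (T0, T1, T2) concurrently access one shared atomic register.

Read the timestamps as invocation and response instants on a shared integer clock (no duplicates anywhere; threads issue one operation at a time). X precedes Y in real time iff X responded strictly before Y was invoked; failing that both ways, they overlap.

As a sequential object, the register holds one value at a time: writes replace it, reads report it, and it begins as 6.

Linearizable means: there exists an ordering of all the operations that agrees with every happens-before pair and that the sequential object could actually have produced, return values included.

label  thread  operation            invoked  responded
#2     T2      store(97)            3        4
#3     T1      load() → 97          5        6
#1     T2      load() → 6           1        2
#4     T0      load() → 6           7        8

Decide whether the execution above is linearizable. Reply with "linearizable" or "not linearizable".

not linearizable

through event 7 a valid linearization exists; event 8 (#4 responding at time 8) ends that
a single order respects real time; the 4 completed atomic register operations fail replay along it
one such order, #1, #2, #3, #4, breaks at step 4 where #4 load() → 6 is illegal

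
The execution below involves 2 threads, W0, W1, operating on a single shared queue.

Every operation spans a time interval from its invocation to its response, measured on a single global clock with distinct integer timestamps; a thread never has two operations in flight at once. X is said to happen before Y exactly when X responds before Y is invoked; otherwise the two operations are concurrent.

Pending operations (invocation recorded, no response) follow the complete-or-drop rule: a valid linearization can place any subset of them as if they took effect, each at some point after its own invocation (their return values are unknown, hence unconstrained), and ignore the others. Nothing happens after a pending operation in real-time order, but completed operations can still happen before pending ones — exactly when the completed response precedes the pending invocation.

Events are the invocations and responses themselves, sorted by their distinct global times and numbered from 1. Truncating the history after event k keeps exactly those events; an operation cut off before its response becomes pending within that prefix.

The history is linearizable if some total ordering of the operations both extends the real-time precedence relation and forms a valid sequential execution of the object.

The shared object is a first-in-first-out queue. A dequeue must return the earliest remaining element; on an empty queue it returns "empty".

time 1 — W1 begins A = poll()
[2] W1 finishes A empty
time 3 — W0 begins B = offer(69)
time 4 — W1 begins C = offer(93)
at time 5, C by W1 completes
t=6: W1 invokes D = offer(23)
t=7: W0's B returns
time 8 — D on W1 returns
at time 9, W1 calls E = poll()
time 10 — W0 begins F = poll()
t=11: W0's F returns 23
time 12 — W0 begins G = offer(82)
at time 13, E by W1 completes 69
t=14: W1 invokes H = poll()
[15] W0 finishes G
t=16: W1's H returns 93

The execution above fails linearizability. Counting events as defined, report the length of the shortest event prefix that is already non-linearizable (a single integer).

events 1..12 are still linearizable — one witness is A, C, D, B, E, F:
step 1: A poll() → empty — queue <>
step 2: C offer(93) — queue <93>
step 3: D offer(23) — queue <93,23>
step 4: B offer(69) — queue <93,23,69>
step 5: E poll() (pending, included) — queue <23,69>
step 6: F poll() → 23 — queue <69>
adding event 13 (E responds at 13) leaves no legal real-time order
no completion choice of the 1 pending operation (G) rescues it — every subset was tried
for example A, B, C, D, E, F (pending dropped) fails at step 6: F poll() → 23 is not legal there
for example A, B, C, D, F, E (pending dropped) fails at step 5: F poll() → 23 is not legal there

13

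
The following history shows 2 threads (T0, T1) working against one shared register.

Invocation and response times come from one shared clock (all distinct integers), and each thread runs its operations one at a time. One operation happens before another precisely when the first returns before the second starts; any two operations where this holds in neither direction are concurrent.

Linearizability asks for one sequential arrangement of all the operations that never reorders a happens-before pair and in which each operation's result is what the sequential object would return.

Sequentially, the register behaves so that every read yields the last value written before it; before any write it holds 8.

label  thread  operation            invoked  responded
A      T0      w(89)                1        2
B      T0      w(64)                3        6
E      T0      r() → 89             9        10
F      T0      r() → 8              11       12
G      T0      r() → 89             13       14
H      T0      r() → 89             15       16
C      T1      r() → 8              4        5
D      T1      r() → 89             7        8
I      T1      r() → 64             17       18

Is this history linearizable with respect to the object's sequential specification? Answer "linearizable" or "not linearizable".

not linearizable

events 1..4 are fine; event 5 — the response of C at time 5 — makes the prefix non-linearizable
a single order respects real time; the 2 completed register operations fail replay along it
including or dropping the 1 pending operation (B) in any combination fails
sample order A, C (pending dropped) stalls at step 2 — C r() → 8 has no legal effect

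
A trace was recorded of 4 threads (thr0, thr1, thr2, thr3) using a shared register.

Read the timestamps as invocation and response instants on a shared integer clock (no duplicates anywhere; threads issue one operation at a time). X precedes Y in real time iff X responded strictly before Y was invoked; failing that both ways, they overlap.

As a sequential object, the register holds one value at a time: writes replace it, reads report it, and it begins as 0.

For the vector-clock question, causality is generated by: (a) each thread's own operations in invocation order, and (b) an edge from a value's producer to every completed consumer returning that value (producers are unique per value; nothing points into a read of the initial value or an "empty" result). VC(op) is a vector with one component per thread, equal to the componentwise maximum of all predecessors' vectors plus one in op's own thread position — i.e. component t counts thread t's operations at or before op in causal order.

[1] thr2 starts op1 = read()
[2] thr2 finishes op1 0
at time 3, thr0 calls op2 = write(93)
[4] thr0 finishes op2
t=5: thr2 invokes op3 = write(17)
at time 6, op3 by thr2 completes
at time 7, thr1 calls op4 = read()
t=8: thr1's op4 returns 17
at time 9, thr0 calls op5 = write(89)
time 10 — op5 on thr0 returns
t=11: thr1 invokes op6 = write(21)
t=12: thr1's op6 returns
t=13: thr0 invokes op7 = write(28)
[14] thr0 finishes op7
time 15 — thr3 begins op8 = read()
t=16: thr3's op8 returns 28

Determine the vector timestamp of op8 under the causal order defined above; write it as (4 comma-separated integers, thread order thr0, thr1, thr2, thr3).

(3, 0, 0, 1)

invoked at 1, op1 has no predecessors; its own thr2 bump gives (0, 0, 1, 0)
invoked at 3, op2 has no predecessors; its own thr0 bump gives (1, 0, 0, 0)
invoked at 5, op3 merges VC(op1)=(0, 0, 1, 0) and bumps thr2's slot → (0, 0, 2, 0)
invoked at 9, op5 merges VC(op2)=(1, 0, 0, 0) and bumps thr0's slot → (2, 0, 0, 0)
invoked at 7, op4 merges VC(op3)=(0, 0, 2, 0) and bumps thr1's slot → (0, 1, 2, 0)
invoked at 13, op7 merges VC(op5)=(2, 0, 0, 0) and bumps thr0's slot → (3, 0, 0, 0)
invoked at 11, op6 merges VC(op4)=(0, 1, 2, 0) and bumps thr1's slot → (0, 2, 2, 0)
invoked at 15, op8 merges VC(op7)=(3, 0, 0, 0) and bumps thr3's slot → (3, 0, 0, 1)
target: VC(op8) = (3, 0, 0, 1)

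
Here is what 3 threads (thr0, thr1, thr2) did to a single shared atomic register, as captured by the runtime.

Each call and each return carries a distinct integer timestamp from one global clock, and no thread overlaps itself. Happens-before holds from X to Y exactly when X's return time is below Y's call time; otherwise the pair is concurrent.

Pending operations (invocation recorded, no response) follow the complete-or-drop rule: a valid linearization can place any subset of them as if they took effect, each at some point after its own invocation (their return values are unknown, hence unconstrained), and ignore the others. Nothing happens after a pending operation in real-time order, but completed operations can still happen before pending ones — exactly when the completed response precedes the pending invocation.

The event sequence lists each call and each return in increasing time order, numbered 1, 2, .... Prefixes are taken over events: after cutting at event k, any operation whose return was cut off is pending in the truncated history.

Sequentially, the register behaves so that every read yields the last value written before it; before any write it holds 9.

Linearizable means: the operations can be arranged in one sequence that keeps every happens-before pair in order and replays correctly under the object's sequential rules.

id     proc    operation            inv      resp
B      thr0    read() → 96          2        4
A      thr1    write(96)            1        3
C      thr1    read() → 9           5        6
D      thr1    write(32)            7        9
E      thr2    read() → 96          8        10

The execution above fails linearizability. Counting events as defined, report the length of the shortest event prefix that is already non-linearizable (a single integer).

events 1..5 are linearizable, e.g. via A, B:
step 1: A write(96) — value 96
step 2: B read() → 96 — value 96
at event 6 (C's time-6 response) nothing linearizes any more
sample order A, B, C stalls at step 3 — C read() → 9 has no legal effect
sample order B, A, C stalls at step 1 — B read() → 96 has no legal effect

6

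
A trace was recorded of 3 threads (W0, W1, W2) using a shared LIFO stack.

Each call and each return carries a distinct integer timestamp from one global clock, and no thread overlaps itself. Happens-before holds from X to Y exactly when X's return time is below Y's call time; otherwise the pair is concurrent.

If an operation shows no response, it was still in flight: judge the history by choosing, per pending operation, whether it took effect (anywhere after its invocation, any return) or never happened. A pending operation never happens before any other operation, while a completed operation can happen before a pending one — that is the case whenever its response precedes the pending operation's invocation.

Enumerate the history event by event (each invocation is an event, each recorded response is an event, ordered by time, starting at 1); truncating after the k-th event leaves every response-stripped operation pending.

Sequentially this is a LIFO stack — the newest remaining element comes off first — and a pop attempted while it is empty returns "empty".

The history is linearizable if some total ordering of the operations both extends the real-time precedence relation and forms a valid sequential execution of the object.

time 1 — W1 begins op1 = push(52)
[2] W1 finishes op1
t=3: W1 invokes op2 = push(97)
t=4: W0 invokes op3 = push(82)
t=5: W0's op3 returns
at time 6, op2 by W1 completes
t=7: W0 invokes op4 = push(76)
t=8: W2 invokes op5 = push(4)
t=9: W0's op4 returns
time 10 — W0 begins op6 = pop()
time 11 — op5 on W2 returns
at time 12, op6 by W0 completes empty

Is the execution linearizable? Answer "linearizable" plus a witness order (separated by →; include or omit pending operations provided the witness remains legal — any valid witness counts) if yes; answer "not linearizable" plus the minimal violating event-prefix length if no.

not linearizable — minimal violating prefix: 12 events

already the first 12 events (up to op6's response at time 12) admit no linearization; the first 11 still do
checked exhaustively: 6 real-time-consistent orders of 6 completed operations, zero legal LIFO stack replays
for example op1, op2, op3, op4, op5, op6 fails at step 6: op6 pop() → empty is not legal there
for example op1, op2, op3, op4, op6, op5 fails at step 5: op6 pop() → empty is not legal there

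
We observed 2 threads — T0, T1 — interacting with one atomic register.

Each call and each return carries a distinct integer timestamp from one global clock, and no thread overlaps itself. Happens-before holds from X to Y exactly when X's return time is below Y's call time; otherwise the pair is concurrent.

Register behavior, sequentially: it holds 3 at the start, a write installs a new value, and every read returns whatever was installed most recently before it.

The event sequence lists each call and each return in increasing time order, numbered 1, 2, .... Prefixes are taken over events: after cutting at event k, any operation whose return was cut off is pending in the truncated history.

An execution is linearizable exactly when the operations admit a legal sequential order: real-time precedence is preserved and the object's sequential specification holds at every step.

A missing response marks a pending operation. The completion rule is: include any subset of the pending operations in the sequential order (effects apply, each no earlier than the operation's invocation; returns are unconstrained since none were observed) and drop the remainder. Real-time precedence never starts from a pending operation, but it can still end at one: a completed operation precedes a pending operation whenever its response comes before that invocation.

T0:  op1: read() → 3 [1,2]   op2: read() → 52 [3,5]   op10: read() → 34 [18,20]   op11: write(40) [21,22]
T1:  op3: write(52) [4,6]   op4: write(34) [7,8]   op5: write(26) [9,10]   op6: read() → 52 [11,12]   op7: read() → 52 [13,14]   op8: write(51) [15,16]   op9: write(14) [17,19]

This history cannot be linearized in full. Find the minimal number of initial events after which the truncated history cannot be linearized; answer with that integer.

a valid linearization of events 1..11 exists, for instance op1, op3, op2, op4, op5:
after step 1 (op1 read() → 3): value 3
after step 2 (op3 write(52)): value 52
after step 3 (op2 read() → 52): value 52
after step 4 (op4 write(34)): value 34
after step 5 (op5 write(26)): value 26
at event 12 (op6's time-12 response) nothing linearizes any more
for example op1, op2, op3, op4, op5, op6 fails at step 2: op2 read() → 52 is not legal there
for example op1, op3, op2, op4, op5, op6 fails at step 6: op6 read() → 52 is not legal there

12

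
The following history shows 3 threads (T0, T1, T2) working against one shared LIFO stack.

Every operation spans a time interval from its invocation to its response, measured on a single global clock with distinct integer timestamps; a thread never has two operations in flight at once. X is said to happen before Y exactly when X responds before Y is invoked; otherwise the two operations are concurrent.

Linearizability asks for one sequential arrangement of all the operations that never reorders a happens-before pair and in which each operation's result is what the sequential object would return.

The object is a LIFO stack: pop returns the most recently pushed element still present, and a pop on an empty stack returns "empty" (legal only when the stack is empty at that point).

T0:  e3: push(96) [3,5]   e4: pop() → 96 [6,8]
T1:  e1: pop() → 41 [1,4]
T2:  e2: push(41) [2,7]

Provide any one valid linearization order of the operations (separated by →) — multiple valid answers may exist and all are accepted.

step 1: e2 push(41) — stack <41>
step 2: e1 pop() → 41 — stack <>
step 3: e3 push(96) — stack <96>
step 4: e4 pop() → 96 — stack <>

e2 → e1 → e3 → e4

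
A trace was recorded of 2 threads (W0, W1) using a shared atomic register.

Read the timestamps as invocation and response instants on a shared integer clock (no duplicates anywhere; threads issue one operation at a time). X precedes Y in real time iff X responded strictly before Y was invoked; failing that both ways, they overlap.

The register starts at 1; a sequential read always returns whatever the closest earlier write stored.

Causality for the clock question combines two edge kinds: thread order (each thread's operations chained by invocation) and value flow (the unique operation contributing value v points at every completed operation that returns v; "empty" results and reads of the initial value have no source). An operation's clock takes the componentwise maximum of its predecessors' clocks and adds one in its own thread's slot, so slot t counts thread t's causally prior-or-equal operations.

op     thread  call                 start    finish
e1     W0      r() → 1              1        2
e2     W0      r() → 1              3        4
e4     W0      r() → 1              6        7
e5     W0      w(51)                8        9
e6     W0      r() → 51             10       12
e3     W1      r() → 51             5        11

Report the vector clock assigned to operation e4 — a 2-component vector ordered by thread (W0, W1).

no predecessors for e1 (invoked 1): W0 increments from zero → (1, 0)
VC(e2, invoked at 3): max of VC(e1)=(1, 0), then +1 on thread W0 → (2, 0)
VC(e4, invoked at 6): max of VC(e2)=(2, 0), then +1 on thread W0 → (3, 0)
VC(e5, invoked at 8): max of VC(e4)=(3, 0), then +1 on thread W0 → (4, 0)
VC(e3, invoked at 5): max of VC(e5)=(4, 0), then +1 on thread W1 → (4, 1)
VC(e6, invoked at 10): max of VC(e5)=(4, 0), then +1 on thread W0 → (5, 0)
target: VC(e4) = (3, 0)

(3, 0)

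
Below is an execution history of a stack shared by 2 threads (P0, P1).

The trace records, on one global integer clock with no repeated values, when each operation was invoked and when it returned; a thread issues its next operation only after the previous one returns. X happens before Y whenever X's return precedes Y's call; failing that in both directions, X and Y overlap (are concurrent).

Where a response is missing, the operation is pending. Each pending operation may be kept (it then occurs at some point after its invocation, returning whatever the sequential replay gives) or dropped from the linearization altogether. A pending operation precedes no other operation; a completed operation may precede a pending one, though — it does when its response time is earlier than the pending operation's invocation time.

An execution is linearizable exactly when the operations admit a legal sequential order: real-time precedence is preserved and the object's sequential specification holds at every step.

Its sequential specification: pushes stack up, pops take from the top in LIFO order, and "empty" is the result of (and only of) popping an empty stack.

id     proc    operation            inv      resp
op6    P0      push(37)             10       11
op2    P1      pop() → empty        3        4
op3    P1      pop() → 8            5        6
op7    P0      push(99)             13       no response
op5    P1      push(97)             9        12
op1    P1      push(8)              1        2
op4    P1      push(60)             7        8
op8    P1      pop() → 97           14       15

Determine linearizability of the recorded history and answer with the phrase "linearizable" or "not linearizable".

not linearizable

events 1..3 are fine; event 4 — the response of op2 at time 4 — makes the prefix non-linearizable
the completed operations (2 total) allow one real-time order; the stack replay rejects it
e.g. op1, op2: illegal at step 2, since op2 pop() → empty cannot apply there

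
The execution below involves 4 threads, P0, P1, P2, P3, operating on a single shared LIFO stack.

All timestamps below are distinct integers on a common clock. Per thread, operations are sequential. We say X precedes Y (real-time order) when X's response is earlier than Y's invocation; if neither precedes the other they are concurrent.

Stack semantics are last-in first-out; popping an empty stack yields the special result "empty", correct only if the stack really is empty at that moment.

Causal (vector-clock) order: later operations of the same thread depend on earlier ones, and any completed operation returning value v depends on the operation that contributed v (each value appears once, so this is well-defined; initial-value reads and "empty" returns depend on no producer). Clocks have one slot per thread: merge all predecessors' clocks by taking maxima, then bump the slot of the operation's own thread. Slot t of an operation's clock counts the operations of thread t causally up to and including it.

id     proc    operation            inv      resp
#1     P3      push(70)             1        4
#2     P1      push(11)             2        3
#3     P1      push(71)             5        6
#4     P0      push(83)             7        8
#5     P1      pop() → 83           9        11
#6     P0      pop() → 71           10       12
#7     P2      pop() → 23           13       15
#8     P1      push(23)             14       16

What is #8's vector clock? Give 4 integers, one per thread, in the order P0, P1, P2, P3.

(1, 4, 0, 0)

VC(#1, invoked at 1): no causal predecessors; +1 on P3 → (0, 0, 0, 1)
VC(#2, invoked at 2): no causal predecessors; +1 on P1 → (0, 1, 0, 0)
VC(#4, invoked at 7): no causal predecessors; +1 on P0 → (1, 0, 0, 0)
VC(#3, invoked at 5): max of VC(#2)=(0, 1, 0, 0), then +1 on thread P1 → (0, 2, 0, 0)
VC(#5, invoked at 9): max of VC(#3)=(0, 2, 0, 0), VC(#4)=(1, 0, 0, 0), then +1 on thread P1 → (1, 3, 0, 0)
VC(#6, invoked at 10): max of VC(#3)=(0, 2, 0, 0), VC(#4)=(1, 0, 0, 0), then +1 on thread P0 → (2, 2, 0, 0)
VC(#8, invoked at 14): max of VC(#5)=(1, 3, 0, 0), then +1 on thread P1 → (1, 4, 0, 0)
VC(#7, invoked at 13): max of VC(#8)=(1, 4, 0, 0), then +1 on thread P2 → (1, 4, 1, 0)
target: VC(#8) = (1, 4, 0, 0)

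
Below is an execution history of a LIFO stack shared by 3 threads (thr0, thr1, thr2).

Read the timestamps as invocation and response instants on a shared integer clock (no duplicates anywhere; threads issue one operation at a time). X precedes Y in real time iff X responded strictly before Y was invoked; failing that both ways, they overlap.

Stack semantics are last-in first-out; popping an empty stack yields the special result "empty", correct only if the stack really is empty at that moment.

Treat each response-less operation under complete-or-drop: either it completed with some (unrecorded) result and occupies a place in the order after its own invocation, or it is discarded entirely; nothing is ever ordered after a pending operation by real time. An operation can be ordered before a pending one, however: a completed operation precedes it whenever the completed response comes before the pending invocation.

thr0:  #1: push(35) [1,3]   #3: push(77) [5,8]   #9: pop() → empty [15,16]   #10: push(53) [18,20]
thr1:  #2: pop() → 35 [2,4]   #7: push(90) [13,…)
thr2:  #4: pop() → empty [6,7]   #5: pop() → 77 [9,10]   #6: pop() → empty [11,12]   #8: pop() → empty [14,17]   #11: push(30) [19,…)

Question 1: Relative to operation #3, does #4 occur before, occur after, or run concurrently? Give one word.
concurrent

#4 spans [6,7], #3 spans [5,8]
the intervals overlap in both directions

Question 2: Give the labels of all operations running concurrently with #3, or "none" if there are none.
#4

concurrent with #3 ([5,8]): every op whose interval crosses 5..8
#1 [1,3]: before
#2 [2,4]: before
#4 [6,7]: concurrent
#5 [9,10]: after
#6 [11,12]: after
#7 [13,…): after
#8 [14,17]: after
#9 [15,16]: after
#10 [18,20]: after
#11 [19,…): after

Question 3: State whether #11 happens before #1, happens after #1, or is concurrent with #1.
after

#11 spans [19,…), #1 spans [1,3]
resp(#1)=3 < inv(#11)=19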